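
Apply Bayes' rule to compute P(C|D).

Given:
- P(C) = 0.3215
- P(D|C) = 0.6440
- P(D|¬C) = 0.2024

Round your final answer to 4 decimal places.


Bayes' theorem: P(C|D) = P(D|C) × P(C) / P(D)

Step 1: Calculate P(D) using law of total probability
P(D) = P(D|C)P(C) + P(D|¬C)P(¬C)
     = 0.6440 × 0.3215 + 0.2024 × 0.6785
     = 0.20704600 + 0.13732840
     = 0.34437440

Step 2: Apply Bayes' theorem
P(C|D) = P(D|C) × P(C) / P(D)
       = 0.20704600 / 0.34437440
       = 0.6012


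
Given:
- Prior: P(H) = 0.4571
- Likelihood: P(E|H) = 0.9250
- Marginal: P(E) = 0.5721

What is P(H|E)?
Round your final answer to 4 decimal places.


Using Bayes' theorem:

P(H|E) = P(E|H) × P(H) / P(E)
       = 0.9250 × 0.4571 / 0.5721
       = 0.42281750 / 0.5721
       = 0.7391

The evidence strengthens our belief in H.
Prior: 0.4571 → Posterior: 0.7391


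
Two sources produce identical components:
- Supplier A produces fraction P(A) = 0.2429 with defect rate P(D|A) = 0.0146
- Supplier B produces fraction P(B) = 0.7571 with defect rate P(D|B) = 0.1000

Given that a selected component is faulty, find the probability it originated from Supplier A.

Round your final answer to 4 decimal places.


Let A = from Supplier A, D = faulty

Given:
- P(A) = 0.2429, P(B) = 0.7571
- P(D|A) = 0.0146, P(D|B) = 0.1000

Step 1: Find P(D)
P(D) = P(D|A)P(A) + P(D|B)P(B)
     = 0.0146 × 0.2429 + 0.1000 × 0.7571
     = 0.00354634 + 0.07571000
     = 0.07925634

Step 2: Apply Bayes' theorem
P(A|D) = P(D|A)P(A) / P(D)
       = 0.00354634 / 0.07925634
       = 0.0447


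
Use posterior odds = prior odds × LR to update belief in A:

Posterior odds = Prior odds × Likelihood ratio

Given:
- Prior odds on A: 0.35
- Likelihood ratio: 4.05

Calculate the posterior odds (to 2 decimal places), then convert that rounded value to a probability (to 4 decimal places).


Step 1: Calculate posterior odds
Posterior odds = Prior odds × LR
               = 0.35 × 4.05
               = 1.42

Step 2: Convert to probability
P(A|E) = Posterior odds / (1 + Posterior odds)
       = 1.42 / (1 + 1.42)
       = 1.42 / 2.42
       = 0.5868

The evidence increased P(A) from 0.2593 to 0.5868.


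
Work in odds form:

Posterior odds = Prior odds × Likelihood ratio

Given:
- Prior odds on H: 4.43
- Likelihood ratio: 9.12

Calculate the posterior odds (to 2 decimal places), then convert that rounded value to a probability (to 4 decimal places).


Step 1: Calculate posterior odds
Posterior odds = Prior odds × LR
               = 4.43 × 9.12
               = 40.40

Step 2: Convert to probability
P(H|E) = Posterior odds / (1 + Posterior odds)
       = 40.40 / (1 + 40.40)
       = 40.40 / 41.40
       = 0.9758

The evidence increased P(H) from 0.8158 to 0.9758.


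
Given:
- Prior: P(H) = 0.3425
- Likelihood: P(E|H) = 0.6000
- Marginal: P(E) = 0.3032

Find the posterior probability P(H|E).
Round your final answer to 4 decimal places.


Using Bayes' theorem:

P(H|E) = P(E|H) × P(H) / P(E)
       = 0.6000 × 0.3425 / 0.3032
       = 0.20550000 / 0.3032
       = 0.6778

The evidence strengthens our belief in H.
Prior: 0.3425 → Posterior: 0.6778


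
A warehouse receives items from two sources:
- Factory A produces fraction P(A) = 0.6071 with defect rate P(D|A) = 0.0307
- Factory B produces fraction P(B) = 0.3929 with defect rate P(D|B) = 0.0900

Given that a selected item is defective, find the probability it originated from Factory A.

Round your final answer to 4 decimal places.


Let A = from Factory A, D = defective

Given:
- P(A) = 0.6071, P(B) = 0.3929
- P(D|A) = 0.0307, P(D|B) = 0.0900

Step 1: Find P(D)
P(D) = P(D|A)P(A) + P(D|B)P(B)
     = 0.0307 × 0.6071 + 0.0900 × 0.3929
     = 0.01863797 + 0.03536100
     = 0.05399897

Step 2: Apply Bayes' theorem
P(A|D) = P(D|A)P(A) / P(D)
       = 0.01863797 / 0.05399897
       = 0.3452


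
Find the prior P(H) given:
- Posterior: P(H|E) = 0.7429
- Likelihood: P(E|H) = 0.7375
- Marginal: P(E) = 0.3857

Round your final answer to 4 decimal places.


From Bayes' theorem: P(H|E) = P(E|H) × P(H) / P(E)

Rearranging for P(H):
P(H) = P(H|E) × P(E) / P(E|H)
     = 0.7429 × 0.3857 / 0.7375
     = 0.28653653 / 0.7375
     = 0.3885


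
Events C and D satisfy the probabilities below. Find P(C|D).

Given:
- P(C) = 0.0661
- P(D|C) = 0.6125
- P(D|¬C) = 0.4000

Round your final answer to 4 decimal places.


Bayes' theorem: P(C|D) = P(D|C) × P(C) / P(D)

Step 1: Calculate P(D) using law of total probability
P(D) = P(D|C)P(C) + P(D|¬C)P(¬C)
     = 0.6125 × 0.0661 + 0.4000 × 0.9339
     = 0.04048625 + 0.37356000
     = 0.41404625

Step 2: Apply Bayes' theorem
P(C|D) = P(D|C) × P(C) / P(D)
       = 0.04048625 / 0.41404625
       = 0.0978


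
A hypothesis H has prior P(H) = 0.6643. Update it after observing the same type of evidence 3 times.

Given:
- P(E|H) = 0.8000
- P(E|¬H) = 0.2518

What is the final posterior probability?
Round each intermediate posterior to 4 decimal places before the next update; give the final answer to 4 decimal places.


Sequential Bayesian updating:

Initial prior: P(H) = 0.6643

Update 1:
  P(E) = 0.8000 × 0.6643 + 0.2518 × 0.3357 = 0.53144000 + 0.08452926 = 0.61596926
  P(H|E) = 0.53144000 / 0.61596926 = 0.8628

Update 2:
  P(E) = 0.8000 × 0.8628 + 0.2518 × 0.1372 = 0.69024000 + 0.03454696 = 0.72478696
  P(H|E) = 0.69024000 / 0.72478696 = 0.9523

Update 3:
  P(E) = 0.8000 × 0.9523 + 0.2518 × 0.0477 = 0.76184000 + 0.01201086 = 0.77385086
  P(H|E) = 0.76184000 / 0.77385086 = 0.9845

Final posterior: 0.9845


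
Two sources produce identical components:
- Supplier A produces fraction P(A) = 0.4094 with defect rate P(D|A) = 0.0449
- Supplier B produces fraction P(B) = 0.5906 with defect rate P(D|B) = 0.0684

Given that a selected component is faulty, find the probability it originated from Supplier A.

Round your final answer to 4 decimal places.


Let A = from Supplier A, D = faulty

Given:
- P(A) = 0.4094, P(B) = 0.5906
- P(D|A) = 0.0449, P(D|B) = 0.0684

Step 1: Find P(D)
P(D) = P(D|A)P(A) + P(D|B)P(B)
     = 0.0449 × 0.4094 + 0.0684 × 0.5906
     = 0.01838206 + 0.04039704
     = 0.05877910

Step 2: Apply Bayes' theorem
P(A|D) = P(D|A)P(A) / P(D)
       = 0.01838206 / 0.05877910
       = 0.3127


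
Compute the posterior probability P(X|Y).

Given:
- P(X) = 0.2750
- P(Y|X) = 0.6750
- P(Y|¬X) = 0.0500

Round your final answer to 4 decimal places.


Bayes' theorem: P(X|Y) = P(Y|X) × P(X) / P(Y)

Step 1: Calculate P(Y) using law of total probability
P(Y) = P(Y|X)P(X) + P(Y|¬X)P(¬X)
     = 0.6750 × 0.2750 + 0.0500 × 0.7250
     = 0.18562500 + 0.03625000
     = 0.22187500

Step 2: Apply Bayes' theorem
P(X|Y) = P(Y|X) × P(X) / P(Y)
       = 0.18562500 / 0.22187500
       = 0.8366


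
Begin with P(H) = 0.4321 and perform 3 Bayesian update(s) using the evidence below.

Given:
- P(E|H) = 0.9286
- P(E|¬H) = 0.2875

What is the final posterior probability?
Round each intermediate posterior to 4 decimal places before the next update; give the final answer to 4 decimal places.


Sequential Bayesian updating:

Initial prior: P(H) = 0.4321

Update 1:
  P(E) = 0.9286 × 0.4321 + 0.2875 × 0.5679 = 0.40124806 + 0.16327125 = 0.56451931
  P(H|E) = 0.40124806 / 0.56451931 = 0.7108

Update 2:
  P(E) = 0.9286 × 0.7108 + 0.2875 × 0.2892 = 0.66004888 + 0.08314500 = 0.74319388
  P(H|E) = 0.66004888 / 0.74319388 = 0.8881

Update 3:
  P(E) = 0.9286 × 0.8881 + 0.2875 × 0.1119 = 0.82468966 + 0.03217125 = 0.85686091
  P(H|E) = 0.82468966 / 0.85686091 = 0.9625

Final posterior: 0.9625


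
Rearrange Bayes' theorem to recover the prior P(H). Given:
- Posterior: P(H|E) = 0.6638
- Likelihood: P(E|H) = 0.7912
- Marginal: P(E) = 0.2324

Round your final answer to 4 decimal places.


From Bayes' theorem: P(H|E) = P(E|H) × P(H) / P(E)

Rearranging for P(H):
P(H) = P(H|E) × P(E) / P(E|H)
     = 0.6638 × 0.2324 / 0.7912
     = 0.15426712 / 0.7912
     = 0.1950


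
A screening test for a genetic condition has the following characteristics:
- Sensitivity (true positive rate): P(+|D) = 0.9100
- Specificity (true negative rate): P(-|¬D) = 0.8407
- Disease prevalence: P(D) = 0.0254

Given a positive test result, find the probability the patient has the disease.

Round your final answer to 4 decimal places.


Let D = has disease, + = positive test

Given:
- P(D) = 0.0254 (prevalence)
- P(+|D) = 0.9100 (sensitivity)
- P(-|¬D) = 0.8407 (specificity)
- P(+|¬D) = 0.1593 (false positive rate = 1 - specificity)

Step 1: Find P(+)
P(+) = P(+|D)P(D) + P(+|¬D)P(¬D)
     = 0.9100 × 0.0254 + 0.1593 × 0.9746
     = 0.02311400 + 0.15525378
     = 0.17836778

Step 2: Apply Bayes' theorem for P(D|+)
P(D|+) = P(+|D)P(D) / P(+)
       = 0.02311400 / 0.17836778
       = 0.1296


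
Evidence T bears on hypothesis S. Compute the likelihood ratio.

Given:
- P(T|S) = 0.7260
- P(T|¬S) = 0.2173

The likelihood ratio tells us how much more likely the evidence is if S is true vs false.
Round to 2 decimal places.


Likelihood Ratio (LR) = P(T|S) / P(T|¬S)

LR = 0.7260 / 0.2173
   = 3.34

The evidence is 3.34 times more likely if S is true than if S is false.
LR > 1, so observing T raises the odds in favor of S.


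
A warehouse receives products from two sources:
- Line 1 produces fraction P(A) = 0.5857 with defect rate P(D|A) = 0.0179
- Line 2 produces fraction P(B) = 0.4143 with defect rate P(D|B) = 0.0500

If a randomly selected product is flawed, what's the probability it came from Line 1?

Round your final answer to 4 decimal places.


Let A = from Line 1, D = flawed

Given:
- P(A) = 0.5857, P(B) = 0.4143
- P(D|A) = 0.0179, P(D|B) = 0.0500

Step 1: Find P(D)
P(D) = P(D|A)P(A) + P(D|B)P(B)
     = 0.0179 × 0.5857 + 0.0500 × 0.4143
     = 0.01048403 + 0.02071500
     = 0.03119903

Step 2: Apply Bayes' theorem
P(A|D) = P(D|A)P(A) / P(D)
       = 0.01048403 / 0.03119903
       = 0.3360


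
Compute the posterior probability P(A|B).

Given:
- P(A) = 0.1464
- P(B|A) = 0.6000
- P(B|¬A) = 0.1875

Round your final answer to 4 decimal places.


Bayes' theorem: P(A|B) = P(B|A) × P(A) / P(B)

Step 1: Calculate P(B) using law of total probability
P(B) = P(B|A)P(A) + P(B|¬A)P(¬A)
     = 0.6000 × 0.1464 + 0.1875 × 0.8536
     = 0.08784000 + 0.16005000
     = 0.24789000

Step 2: Apply Bayes' theorem
P(A|B) = P(B|A) × P(A) / P(B)
       = 0.08784000 / 0.24789000
       = 0.3544


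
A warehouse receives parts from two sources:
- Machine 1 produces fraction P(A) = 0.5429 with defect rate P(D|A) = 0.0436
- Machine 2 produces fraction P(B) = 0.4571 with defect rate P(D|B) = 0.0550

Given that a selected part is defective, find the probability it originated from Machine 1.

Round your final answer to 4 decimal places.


Let A = from Machine 1, D = defective

Given:
- P(A) = 0.5429, P(B) = 0.4571
- P(D|A) = 0.0436, P(D|B) = 0.0550

Step 1: Find P(D)
P(D) = P(D|A)P(A) + P(D|B)P(B)
     = 0.0436 × 0.5429 + 0.0550 × 0.4571
     = 0.02367044 + 0.02514050
     = 0.04881094

Step 2: Apply Bayes' theorem
P(A|D) = P(D|A)P(A) / P(D)
       = 0.02367044 / 0.04881094
       = 0.4849


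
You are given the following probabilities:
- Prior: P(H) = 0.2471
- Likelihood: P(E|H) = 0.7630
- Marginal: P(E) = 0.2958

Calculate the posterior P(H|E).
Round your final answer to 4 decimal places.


Using Bayes' theorem:

P(H|E) = P(E|H) × P(H) / P(E)
       = 0.7630 × 0.2471 / 0.2958
       = 0.18853730 / 0.2958
       = 0.6374

The evidence strengthens our belief in H.
Prior: 0.2471 → Posterior: 0.6374


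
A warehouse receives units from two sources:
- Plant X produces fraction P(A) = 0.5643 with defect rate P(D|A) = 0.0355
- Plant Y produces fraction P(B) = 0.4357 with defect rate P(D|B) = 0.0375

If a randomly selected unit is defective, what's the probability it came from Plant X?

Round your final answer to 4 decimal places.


Let A = from Plant X, D = defective

Given:
- P(A) = 0.5643, P(B) = 0.4357
- P(D|A) = 0.0355, P(D|B) = 0.0375

Step 1: Find P(D)
P(D) = P(D|A)P(A) + P(D|B)P(B)
     = 0.0355 × 0.5643 + 0.0375 × 0.4357
     = 0.02003265 + 0.01633875
     = 0.03637140

Step 2: Apply Bayes' theorem
P(A|D) = P(D|A)P(A) / P(D)
       = 0.02003265 / 0.03637140
       = 0.5508


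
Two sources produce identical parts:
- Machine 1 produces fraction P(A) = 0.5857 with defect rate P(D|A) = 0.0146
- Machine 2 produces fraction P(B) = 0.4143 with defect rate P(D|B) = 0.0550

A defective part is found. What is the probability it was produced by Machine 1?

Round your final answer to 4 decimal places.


Let A = from Machine 1, D = defective

Given:
- P(A) = 0.5857, P(B) = 0.4143
- P(D|A) = 0.0146, P(D|B) = 0.0550

Step 1: Find P(D)
P(D) = P(D|A)P(A) + P(D|B)P(B)
     = 0.0146 × 0.5857 + 0.0550 × 0.4143
     = 0.00855122 + 0.02278650
     = 0.03133772

Step 2: Apply Bayes' theorem
P(A|D) = P(D|A)P(A) / P(D)
       = 0.00855122 / 0.03133772
       = 0.2729


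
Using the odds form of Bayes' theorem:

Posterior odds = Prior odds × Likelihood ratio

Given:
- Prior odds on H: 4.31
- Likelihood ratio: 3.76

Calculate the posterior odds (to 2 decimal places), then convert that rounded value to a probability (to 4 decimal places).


Step 1: Calculate posterior odds
Posterior odds = Prior odds × LR
               = 4.31 × 3.76
               = 16.21

Step 2: Convert to probability
P(H|E) = Posterior odds / (1 + Posterior odds)
       = 16.21 / (1 + 16.21)
       = 16.21 / 17.21
       = 0.9419

The evidence increased P(H) from 0.8117 to 0.9419.


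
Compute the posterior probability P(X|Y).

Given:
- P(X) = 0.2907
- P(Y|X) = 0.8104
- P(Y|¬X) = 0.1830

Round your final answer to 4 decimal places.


Bayes' theorem: P(X|Y) = P(Y|X) × P(X) / P(Y)

Step 1: Calculate P(Y) using law of total probability
P(Y) = P(Y|X)P(X) + P(Y|¬X)P(¬X)
     = 0.8104 × 0.2907 + 0.1830 × 0.7093
     = 0.23558328 + 0.12980190
     = 0.36538518

Step 2: Apply Bayes' theorem
P(X|Y) = P(Y|X) × P(X) / P(Y)
       = 0.23558328 / 0.36538518
       = 0.6448


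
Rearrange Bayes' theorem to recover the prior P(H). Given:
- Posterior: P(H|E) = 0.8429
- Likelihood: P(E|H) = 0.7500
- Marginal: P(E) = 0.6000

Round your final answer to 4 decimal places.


From Bayes' theorem: P(H|E) = P(E|H) × P(H) / P(E)

Rearranging for P(H):
P(H) = P(H|E) × P(E) / P(E|H)
     = 0.8429 × 0.6000 / 0.7500
     = 0.50574000 / 0.7500
     = 0.6743


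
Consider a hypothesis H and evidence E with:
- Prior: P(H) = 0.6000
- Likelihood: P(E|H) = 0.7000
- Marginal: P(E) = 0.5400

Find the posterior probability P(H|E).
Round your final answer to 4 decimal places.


Using Bayes' theorem:

P(H|E) = P(E|H) × P(H) / P(E)
       = 0.7000 × 0.6000 / 0.5400
       = 0.42000000 / 0.5400
       = 0.7778

The evidence strengthens our belief in H.
Prior: 0.6000 → Posterior: 0.7778


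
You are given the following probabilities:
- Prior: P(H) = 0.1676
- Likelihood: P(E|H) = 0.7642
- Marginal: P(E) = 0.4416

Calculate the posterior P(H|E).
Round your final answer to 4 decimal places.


Using Bayes' theorem:

P(H|E) = P(E|H) × P(H) / P(E)
       = 0.7642 × 0.1676 / 0.4416
       = 0.12807992 / 0.4416
       = 0.2900

The evidence strengthens our belief in H.
Prior: 0.1676 → Posterior: 0.2900


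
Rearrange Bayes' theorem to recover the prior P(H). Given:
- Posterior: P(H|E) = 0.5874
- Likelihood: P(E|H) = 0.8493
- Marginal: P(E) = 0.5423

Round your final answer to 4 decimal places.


From Bayes' theorem: P(H|E) = P(E|H) × P(H) / P(E)

Rearranging for P(H):
P(H) = P(H|E) × P(E) / P(E|H)
     = 0.5874 × 0.5423 / 0.8493
     = 0.31854702 / 0.8493
     = 0.3751


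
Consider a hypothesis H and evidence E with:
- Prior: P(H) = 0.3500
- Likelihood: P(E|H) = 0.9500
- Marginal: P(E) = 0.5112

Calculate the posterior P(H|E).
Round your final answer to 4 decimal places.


Using Bayes' theorem:

P(H|E) = P(E|H) × P(H) / P(E)
       = 0.9500 × 0.3500 / 0.5112
       = 0.33250000 / 0.5112
       = 0.6504

The evidence strengthens our belief in H.
Prior: 0.3500 → Posterior: 0.6504


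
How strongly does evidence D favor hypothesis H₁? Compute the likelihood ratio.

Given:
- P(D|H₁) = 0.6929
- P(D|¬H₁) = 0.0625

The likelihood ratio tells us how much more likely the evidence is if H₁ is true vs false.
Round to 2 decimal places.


Likelihood Ratio (LR) = P(D|H₁) / P(D|¬H₁)

LR = 0.6929 / 0.0625
   = 11.09

The evidence is 11.09 times more likely if H₁ is true than if H₁ is false.
LR > 1, so observing D raises the odds in favor of H₁.


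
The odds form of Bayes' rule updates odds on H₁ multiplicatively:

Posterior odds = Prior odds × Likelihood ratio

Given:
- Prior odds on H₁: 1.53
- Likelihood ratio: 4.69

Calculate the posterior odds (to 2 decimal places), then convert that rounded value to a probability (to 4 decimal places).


Step 1: Calculate posterior odds
Posterior odds = Prior odds × LR
               = 1.53 × 4.69
               = 7.18

Step 2: Convert to probability
P(H₁|E) = Posterior odds / (1 + Posterior odds)
       = 7.18 / (1 + 7.18)
       = 7.18 / 8.18
       = 0.8778

The evidence increased P(H₁) from 0.6047 to 0.8778.


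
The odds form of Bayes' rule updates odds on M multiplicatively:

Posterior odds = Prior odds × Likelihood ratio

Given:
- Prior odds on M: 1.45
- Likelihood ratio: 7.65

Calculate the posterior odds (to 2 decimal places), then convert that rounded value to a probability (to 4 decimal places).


Step 1: Calculate posterior odds
Posterior odds = Prior odds × LR
               = 1.45 × 7.65
               = 11.09

Step 2: Convert to probability
P(M|E) = Posterior odds / (1 + Posterior odds)
       = 11.09 / (1 + 11.09)
       = 11.09 / 12.09
       = 0.9173

The evidence increased P(M) from 0.5918 to 0.9173.


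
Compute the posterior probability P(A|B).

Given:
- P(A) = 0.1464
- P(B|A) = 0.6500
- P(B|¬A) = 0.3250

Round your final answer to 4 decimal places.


Bayes' theorem: P(A|B) = P(B|A) × P(A) / P(B)

Step 1: Calculate P(B) using law of total probability
P(B) = P(B|A)P(A) + P(B|¬A)P(¬A)
     = 0.6500 × 0.1464 + 0.3250 × 0.8536
     = 0.09516000 + 0.27742000
     = 0.37258000

Step 2: Apply Bayes' theorem
P(A|B) = P(B|A) × P(A) / P(B)
       = 0.09516000 / 0.37258000
       = 0.2554


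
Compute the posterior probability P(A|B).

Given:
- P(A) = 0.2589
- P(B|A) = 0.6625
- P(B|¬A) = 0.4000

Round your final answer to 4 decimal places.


Bayes' theorem: P(A|B) = P(B|A) × P(A) / P(B)

Step 1: Calculate P(B) using law of total probability
P(B) = P(B|A)P(A) + P(B|¬A)P(¬A)
     = 0.6625 × 0.2589 + 0.4000 × 0.7411
     = 0.17152125 + 0.29644000
     = 0.46796125

Step 2: Apply Bayes' theorem
P(A|B) = P(B|A) × P(A) / P(B)
       = 0.17152125 / 0.46796125
       = 0.3665


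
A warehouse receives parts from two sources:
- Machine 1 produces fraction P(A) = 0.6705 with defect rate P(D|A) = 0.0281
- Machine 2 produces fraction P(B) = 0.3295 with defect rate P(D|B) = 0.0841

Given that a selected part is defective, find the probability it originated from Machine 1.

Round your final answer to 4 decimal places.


Let A = from Machine 1, D = defective

Given:
- P(A) = 0.6705, P(B) = 0.3295
- P(D|A) = 0.0281, P(D|B) = 0.0841

Step 1: Find P(D)
P(D) = P(D|A)P(A) + P(D|B)P(B)
     = 0.0281 × 0.6705 + 0.0841 × 0.3295
     = 0.01884105 + 0.02771095
     = 0.04655200

Step 2: Apply Bayes' theorem
P(A|D) = P(D|A)P(A) / P(D)
       = 0.01884105 / 0.04655200
       = 0.4047


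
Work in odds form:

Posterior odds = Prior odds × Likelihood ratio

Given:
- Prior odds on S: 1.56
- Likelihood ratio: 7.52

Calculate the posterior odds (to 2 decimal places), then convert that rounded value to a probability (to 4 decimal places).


Step 1: Calculate posterior odds
Posterior odds = Prior odds × LR
               = 1.56 × 7.52
               = 11.73

Step 2: Convert to probability
P(S|E) = Posterior odds / (1 + Posterior odds)
       = 11.73 / (1 + 11.73)
       = 11.73 / 12.73
       = 0.9214

The evidence increased P(S) from 0.6094 to 0.9214.


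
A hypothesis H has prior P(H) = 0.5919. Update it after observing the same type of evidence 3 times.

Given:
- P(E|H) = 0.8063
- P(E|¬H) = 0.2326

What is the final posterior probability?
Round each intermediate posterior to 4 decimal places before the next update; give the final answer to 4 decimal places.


Sequential Bayesian updating:

Initial prior: P(H) = 0.5919

Update 1:
  P(E) = 0.8063 × 0.5919 + 0.2326 × 0.4081 = 0.47724897 + 0.09492406 = 0.57217303
  P(H|E) = 0.47724897 / 0.57217303 = 0.8341

Update 2:
  P(E) = 0.8063 × 0.8341 + 0.2326 × 0.1659 = 0.67253483 + 0.03858834 = 0.71112317
  P(H|E) = 0.67253483 / 0.71112317 = 0.9457

Update 3:
  P(E) = 0.8063 × 0.9457 + 0.2326 × 0.0543 = 0.76251791 + 0.01263018 = 0.77514809
  P(H|E) = 0.76251791 / 0.77514809 = 0.9837

Final posterior: 0.9837


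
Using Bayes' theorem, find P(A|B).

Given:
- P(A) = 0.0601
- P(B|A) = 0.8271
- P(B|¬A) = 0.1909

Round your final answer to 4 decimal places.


Bayes' theorem: P(A|B) = P(B|A) × P(A) / P(B)

Step 1: Calculate P(B) using law of total probability
P(B) = P(B|A)P(A) + P(B|¬A)P(¬A)
     = 0.8271 × 0.0601 + 0.1909 × 0.9399
     = 0.04970871 + 0.17942691
     = 0.22913562

Step 2: Apply Bayes' theorem
P(A|B) = P(B|A) × P(A) / P(B)
       = 0.04970871 / 0.22913562
       = 0.2169


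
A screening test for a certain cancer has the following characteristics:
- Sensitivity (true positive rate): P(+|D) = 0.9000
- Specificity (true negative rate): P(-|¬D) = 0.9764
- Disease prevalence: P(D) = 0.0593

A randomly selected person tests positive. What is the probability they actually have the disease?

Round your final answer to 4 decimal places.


Let D = has disease, + = positive test

Given:
- P(D) = 0.0593 (prevalence)
- P(+|D) = 0.9000 (sensitivity)
- P(-|¬D) = 0.9764 (specificity)
- P(+|¬D) = 0.0236 (false positive rate = 1 - specificity)

Step 1: Find P(+)
P(+) = P(+|D)P(D) + P(+|¬D)P(¬D)
     = 0.9000 × 0.0593 + 0.0236 × 0.9407
     = 0.05337000 + 0.02220052
     = 0.07557052

Step 2: Apply Bayes' theorem for P(D|+)
P(D|+) = P(+|D)P(D) / P(+)
       = 0.05337000 / 0.07557052
       = 0.7062


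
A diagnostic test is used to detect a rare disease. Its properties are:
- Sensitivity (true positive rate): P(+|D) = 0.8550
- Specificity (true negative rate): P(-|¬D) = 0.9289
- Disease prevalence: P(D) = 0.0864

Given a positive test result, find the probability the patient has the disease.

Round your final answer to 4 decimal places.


Let D = has disease, + = positive test

Given:
- P(D) = 0.0864 (prevalence)
- P(+|D) = 0.8550 (sensitivity)
- P(-|¬D) = 0.9289 (specificity)
- P(+|¬D) = 0.0711 (false positive rate = 1 - specificity)

Step 1: Find P(+)
P(+) = P(+|D)P(D) + P(+|¬D)P(¬D)
     = 0.8550 × 0.0864 + 0.0711 × 0.9136
     = 0.07387200 + 0.06495696
     = 0.13882896

Step 2: Apply Bayes' theorem for P(D|+)
P(D|+) = P(+|D)P(D) / P(+)
       = 0.07387200 / 0.13882896
       = 0.5321


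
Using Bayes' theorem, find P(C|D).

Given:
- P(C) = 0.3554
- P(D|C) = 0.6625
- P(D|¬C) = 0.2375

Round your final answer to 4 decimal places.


Bayes' theorem: P(C|D) = P(D|C) × P(C) / P(D)

Step 1: Calculate P(D) using law of total probability
P(D) = P(D|C)P(C) + P(D|¬C)P(¬C)
     = 0.6625 × 0.3554 + 0.2375 × 0.6446
     = 0.23545250 + 0.15309250
     = 0.38854500

Step 2: Apply Bayes' theorem
P(C|D) = P(D|C) × P(C) / P(D)
       = 0.23545250 / 0.38854500
       = 0.6060


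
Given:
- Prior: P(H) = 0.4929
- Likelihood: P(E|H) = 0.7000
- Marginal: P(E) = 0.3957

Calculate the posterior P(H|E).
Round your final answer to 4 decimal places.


Using Bayes' theorem:

P(H|E) = P(E|H) × P(H) / P(E)
       = 0.7000 × 0.4929 / 0.3957
       = 0.34503000 / 0.3957
       = 0.8719

The evidence strengthens our belief in H.
Prior: 0.4929 → Posterior: 0.8719


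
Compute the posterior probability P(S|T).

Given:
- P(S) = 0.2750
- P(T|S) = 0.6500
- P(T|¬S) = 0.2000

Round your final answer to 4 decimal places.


Bayes' theorem: P(S|T) = P(T|S) × P(S) / P(T)

Step 1: Calculate P(T) using law of total probability
P(T) = P(T|S)P(S) + P(T|¬S)P(¬S)
     = 0.6500 × 0.2750 + 0.2000 × 0.7250
     = 0.17875000 + 0.14500000
     = 0.32375000

Step 2: Apply Bayes' theorem
P(S|T) = P(T|S) × P(S) / P(T)
       = 0.17875000 / 0.32375000
       = 0.5521


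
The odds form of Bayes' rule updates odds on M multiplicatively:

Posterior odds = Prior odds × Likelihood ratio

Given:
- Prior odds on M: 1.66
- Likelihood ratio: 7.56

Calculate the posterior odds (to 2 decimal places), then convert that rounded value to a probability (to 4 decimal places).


Step 1: Calculate posterior odds
Posterior odds = Prior odds × LR
               = 1.66 × 7.56
               = 12.55

Step 2: Convert to probability
P(M|E) = Posterior odds / (1 + Posterior odds)
       = 12.55 / (1 + 12.55)
       = 12.55 / 13.55
       = 0.9262

The evidence increased P(M) from 0.6241 to 0.9262.


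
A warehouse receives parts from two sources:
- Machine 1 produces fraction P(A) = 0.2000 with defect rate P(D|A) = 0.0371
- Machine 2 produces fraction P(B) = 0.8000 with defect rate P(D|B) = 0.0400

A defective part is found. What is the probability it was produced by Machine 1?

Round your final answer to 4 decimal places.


Let A = from Machine 1, D = defective

Given:
- P(A) = 0.2000, P(B) = 0.8000
- P(D|A) = 0.0371, P(D|B) = 0.0400

Step 1: Find P(D)
P(D) = P(D|A)P(A) + P(D|B)P(B)
     = 0.0371 × 0.2000 + 0.0400 × 0.8000
     = 0.00742000 + 0.03200000
     = 0.03942000

Step 2: Apply Bayes' theorem
P(A|D) = P(D|A)P(A) / P(D)
       = 0.00742000 / 0.03942000
       = 0.1882


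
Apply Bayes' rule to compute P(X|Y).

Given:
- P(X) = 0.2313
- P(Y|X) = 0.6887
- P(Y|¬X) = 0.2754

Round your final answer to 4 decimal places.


Bayes' theorem: P(X|Y) = P(Y|X) × P(X) / P(Y)

Step 1: Calculate P(Y) using law of total probability
P(Y) = P(Y|X)P(X) + P(Y|¬X)P(¬X)
     = 0.6887 × 0.2313 + 0.2754 × 0.7687
     = 0.15929631 + 0.21169998
     = 0.37099629

Step 2: Apply Bayes' theorem
P(X|Y) = P(Y|X) × P(X) / P(Y)
       = 0.15929631 / 0.37099629
       = 0.4294


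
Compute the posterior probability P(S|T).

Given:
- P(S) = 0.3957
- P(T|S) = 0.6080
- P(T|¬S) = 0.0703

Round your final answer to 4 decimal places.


Bayes' theorem: P(S|T) = P(T|S) × P(S) / P(T)

Step 1: Calculate P(T) using law of total probability
P(T) = P(T|S)P(S) + P(T|¬S)P(¬S)
     = 0.6080 × 0.3957 + 0.0703 × 0.6043
     = 0.24058560 + 0.04248229
     = 0.28306789

Step 2: Apply Bayes' theorem
P(S|T) = P(T|S) × P(S) / P(T)
       = 0.24058560 / 0.28306789
       = 0.8499


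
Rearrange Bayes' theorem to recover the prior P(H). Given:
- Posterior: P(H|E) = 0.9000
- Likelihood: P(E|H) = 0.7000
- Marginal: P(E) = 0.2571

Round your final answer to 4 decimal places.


From Bayes' theorem: P(H|E) = P(E|H) × P(H) / P(E)

Rearranging for P(H):
P(H) = P(H|E) × P(E) / P(E|H)
     = 0.9000 × 0.2571 / 0.7000
     = 0.23139000 / 0.7000
     = 0.3306


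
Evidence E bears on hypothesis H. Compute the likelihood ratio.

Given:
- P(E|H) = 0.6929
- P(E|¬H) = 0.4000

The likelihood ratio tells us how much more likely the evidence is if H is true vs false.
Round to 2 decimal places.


Likelihood Ratio (LR) = P(E|H) / P(E|¬H)

LR = 0.6929 / 0.4000
   = 1.73

The evidence is 1.73 times more likely if H is true than if H is false.
Because LR exceeds 1, E is evidence for H.


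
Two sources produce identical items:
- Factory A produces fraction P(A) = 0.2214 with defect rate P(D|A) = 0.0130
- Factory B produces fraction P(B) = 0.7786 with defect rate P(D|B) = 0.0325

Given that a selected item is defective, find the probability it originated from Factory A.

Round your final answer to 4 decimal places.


Let A = from Factory A, D = defective

Given:
- P(A) = 0.2214, P(B) = 0.7786
- P(D|A) = 0.0130, P(D|B) = 0.0325

Step 1: Find P(D)
P(D) = P(D|A)P(A) + P(D|B)P(B)
     = 0.0130 × 0.2214 + 0.0325 × 0.7786
     = 0.00287820 + 0.02530450
     = 0.02818270

Step 2: Apply Bayes' theorem
P(A|D) = P(D|A)P(A) / P(D)
       = 0.00287820 / 0.02818270
       = 0.1021


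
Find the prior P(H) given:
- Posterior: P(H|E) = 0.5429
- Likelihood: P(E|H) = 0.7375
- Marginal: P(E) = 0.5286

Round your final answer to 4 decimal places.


From Bayes' theorem: P(H|E) = P(E|H) × P(H) / P(E)

Rearranging for P(H):
P(H) = P(H|E) × P(E) / P(E|H)
     = 0.5429 × 0.5286 / 0.7375
     = 0.28697694 / 0.7375
     = 0.3891


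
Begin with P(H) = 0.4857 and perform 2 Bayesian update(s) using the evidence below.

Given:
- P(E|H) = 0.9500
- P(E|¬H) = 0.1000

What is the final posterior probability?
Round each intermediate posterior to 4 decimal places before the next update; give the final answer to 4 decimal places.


Sequential Bayesian updating:

Initial prior: P(H) = 0.4857

Update 1:
  P(E) = 0.9500 × 0.4857 + 0.1000 × 0.5143 = 0.46141500 + 0.05143000 = 0.51284500
  P(H|E) = 0.46141500 / 0.51284500 = 0.8997

Update 2:
  P(E) = 0.9500 × 0.8997 + 0.1000 × 0.1003 = 0.85471500 + 0.01003000 = 0.86474500
  P(H|E) = 0.85471500 / 0.86474500 = 0.9884

Final posterior: 0.9884


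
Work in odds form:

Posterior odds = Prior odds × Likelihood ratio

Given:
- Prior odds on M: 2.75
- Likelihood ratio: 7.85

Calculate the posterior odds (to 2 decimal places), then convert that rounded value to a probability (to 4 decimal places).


Step 1: Calculate posterior odds
Posterior odds = Prior odds × LR
               = 2.75 × 7.85
               = 21.59

Step 2: Convert to probability
P(M|E) = Posterior odds / (1 + Posterior odds)
       = 21.59 / (1 + 21.59)
       = 21.59 / 22.59
       = 0.9557

The evidence increased P(M) from 0.7333 to 0.9557.


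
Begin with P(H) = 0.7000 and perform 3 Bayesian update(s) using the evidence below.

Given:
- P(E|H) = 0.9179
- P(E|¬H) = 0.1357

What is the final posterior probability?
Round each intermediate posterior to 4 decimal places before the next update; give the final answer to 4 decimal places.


Sequential Bayesian updating:

Initial prior: P(H) = 0.7000

Update 1:
  P(E) = 0.9179 × 0.7000 + 0.1357 × 0.3000 = 0.64253000 + 0.04071000 = 0.68324000
  P(H|E) = 0.64253000 / 0.68324000 = 0.9404

Update 2:
  P(E) = 0.9179 × 0.9404 + 0.1357 × 0.0596 = 0.86319316 + 0.00808772 = 0.87128088
  P(H|E) = 0.86319316 / 0.87128088 = 0.9907

Update 3:
  P(E) = 0.9179 × 0.9907 + 0.1357 × 0.0093 = 0.90936353 + 0.00126201 = 0.91062554
  P(H|E) = 0.90936353 / 0.91062554 = 0.9986

Final posterior: 0.9986


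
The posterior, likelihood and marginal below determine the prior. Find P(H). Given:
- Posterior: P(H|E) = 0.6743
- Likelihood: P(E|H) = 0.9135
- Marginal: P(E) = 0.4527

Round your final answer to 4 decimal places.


From Bayes' theorem: P(H|E) = P(E|H) × P(H) / P(E)

Rearranging for P(H):
P(H) = P(H|E) × P(E) / P(E|H)
     = 0.6743 × 0.4527 / 0.9135
     = 0.30525561 / 0.9135
     = 0.3342


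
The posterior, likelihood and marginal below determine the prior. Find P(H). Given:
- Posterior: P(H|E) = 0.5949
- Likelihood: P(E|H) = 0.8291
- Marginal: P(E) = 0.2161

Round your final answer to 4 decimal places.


From Bayes' theorem: P(H|E) = P(E|H) × P(H) / P(E)

Rearranging for P(H):
P(H) = P(H|E) × P(E) / P(E|H)
     = 0.5949 × 0.2161 / 0.8291
     = 0.12855789 / 0.8291
     = 0.1551


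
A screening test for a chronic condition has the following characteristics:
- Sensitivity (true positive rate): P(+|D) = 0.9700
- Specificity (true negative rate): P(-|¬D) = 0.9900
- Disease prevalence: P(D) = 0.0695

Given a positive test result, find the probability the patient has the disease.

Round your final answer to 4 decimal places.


Let D = has disease, + = positive test

Given:
- P(D) = 0.0695 (prevalence)
- P(+|D) = 0.9700 (sensitivity)
- P(-|¬D) = 0.9900 (specificity)
- P(+|¬D) = 0.0100 (false positive rate = 1 - specificity)

Step 1: Find P(+)
P(+) = P(+|D)P(D) + P(+|¬D)P(¬D)
     = 0.9700 × 0.0695 + 0.0100 × 0.9305
     = 0.06741500 + 0.00930500
     = 0.07672000

Step 2: Apply Bayes' theorem for P(D|+)
P(D|+) = P(+|D)P(D) / P(+)
       = 0.06741500 / 0.07672000
       = 0.8787


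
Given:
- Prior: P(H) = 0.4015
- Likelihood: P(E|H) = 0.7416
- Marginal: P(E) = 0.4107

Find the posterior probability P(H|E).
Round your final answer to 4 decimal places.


Using Bayes' theorem:

P(H|E) = P(E|H) × P(H) / P(E)
       = 0.7416 × 0.4015 / 0.4107
       = 0.29775240 / 0.4107
       = 0.7250

The evidence strengthens our belief in H.
Prior: 0.4015 → Posterior: 0.7250


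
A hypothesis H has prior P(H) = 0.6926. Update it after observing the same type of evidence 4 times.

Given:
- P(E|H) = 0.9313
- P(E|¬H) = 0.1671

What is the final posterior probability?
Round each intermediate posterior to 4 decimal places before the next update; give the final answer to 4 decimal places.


Sequential Bayesian updating:

Initial prior: P(H) = 0.6926

Update 1:
  P(E) = 0.9313 × 0.6926 + 0.1671 × 0.3074 = 0.64501838 + 0.05136654 = 0.69638492
  P(H|E) = 0.64501838 / 0.69638492 = 0.9262

Update 2:
  P(E) = 0.9313 × 0.9262 + 0.1671 × 0.0738 = 0.86257006 + 0.01233198 = 0.87490204
  P(H|E) = 0.86257006 / 0.87490204 = 0.9859

Update 3:
  P(E) = 0.9313 × 0.9859 + 0.1671 × 0.0141 = 0.91816867 + 0.00235611 = 0.92052478
  P(H|E) = 0.91816867 / 0.92052478 = 0.9974

Update 4:
  P(E) = 0.9313 × 0.9974 + 0.1671 × 0.0026 = 0.92887862 + 0.00043446 = 0.92931308
  P(H|E) = 0.92887862 / 0.92931308 = 0.9995

Final posterior: 0.9995


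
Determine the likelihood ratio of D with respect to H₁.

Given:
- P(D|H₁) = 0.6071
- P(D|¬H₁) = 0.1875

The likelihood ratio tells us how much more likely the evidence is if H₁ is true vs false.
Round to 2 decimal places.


Likelihood Ratio (LR) = P(D|H₁) / P(D|¬H₁)

LR = 0.6071 / 0.1875
   = 3.24

The evidence is 3.24 times more likely if H₁ is true than if H₁ is false.
LR > 1, so observing D raises the odds in favor of H₁.


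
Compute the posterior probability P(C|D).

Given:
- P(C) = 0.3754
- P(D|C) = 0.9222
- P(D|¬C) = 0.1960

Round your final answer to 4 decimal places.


Bayes' theorem: P(C|D) = P(D|C) × P(C) / P(D)

Step 1: Calculate P(D) using law of total probability
P(D) = P(D|C)P(C) + P(D|¬C)P(¬C)
     = 0.9222 × 0.3754 + 0.1960 × 0.6246
     = 0.34619388 + 0.12242160
     = 0.46861548

Step 2: Apply Bayes' theorem
P(C|D) = P(D|C) × P(C) / P(D)
       = 0.34619388 / 0.46861548
       = 0.7388


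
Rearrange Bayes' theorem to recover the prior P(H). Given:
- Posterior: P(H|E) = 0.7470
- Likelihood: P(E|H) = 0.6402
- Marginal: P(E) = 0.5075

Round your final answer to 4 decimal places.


From Bayes' theorem: P(H|E) = P(E|H) × P(H) / P(E)

Rearranging for P(H):
P(H) = P(H|E) × P(E) / P(E|H)
     = 0.7470 × 0.5075 / 0.6402
     = 0.37910250 / 0.6402
     = 0.5922


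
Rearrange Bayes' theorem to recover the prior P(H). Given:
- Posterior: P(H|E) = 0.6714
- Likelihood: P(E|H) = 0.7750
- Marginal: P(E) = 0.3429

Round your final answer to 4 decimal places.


From Bayes' theorem: P(H|E) = P(E|H) × P(H) / P(E)

Rearranging for P(H):
P(H) = P(H|E) × P(E) / P(E|H)
     = 0.6714 × 0.3429 / 0.7750
     = 0.23022306 / 0.7750
     = 0.2971


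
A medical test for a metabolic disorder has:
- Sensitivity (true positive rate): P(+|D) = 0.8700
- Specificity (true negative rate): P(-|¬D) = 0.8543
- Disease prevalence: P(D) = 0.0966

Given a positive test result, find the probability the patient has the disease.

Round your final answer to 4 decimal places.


Let D = has disease, + = positive test

Given:
- P(D) = 0.0966 (prevalence)
- P(+|D) = 0.8700 (sensitivity)
- P(-|¬D) = 0.8543 (specificity)
- P(+|¬D) = 0.1457 (false positive rate = 1 - specificity)

Step 1: Find P(+)
P(+) = P(+|D)P(D) + P(+|¬D)P(¬D)
     = 0.8700 × 0.0966 + 0.1457 × 0.9034
     = 0.08404200 + 0.13162538
     = 0.21566738

Step 2: Apply Bayes' theorem for P(D|+)
P(D|+) = P(+|D)P(D) / P(+)
       = 0.08404200 / 0.21566738
       = 0.3897


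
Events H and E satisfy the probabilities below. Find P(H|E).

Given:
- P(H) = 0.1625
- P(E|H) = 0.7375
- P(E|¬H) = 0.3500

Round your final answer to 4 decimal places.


Bayes' theorem: P(H|E) = P(E|H) × P(H) / P(E)

Step 1: Calculate P(E) using law of total probability
P(E) = P(E|H)P(H) + P(E|¬H)P(¬H)
     = 0.7375 × 0.1625 + 0.3500 × 0.8375
     = 0.11984375 + 0.29312500
     = 0.41296875

Step 2: Apply Bayes' theorem
P(H|E) = P(E|H) × P(H) / P(E)
       = 0.11984375 / 0.41296875
       = 0.2902


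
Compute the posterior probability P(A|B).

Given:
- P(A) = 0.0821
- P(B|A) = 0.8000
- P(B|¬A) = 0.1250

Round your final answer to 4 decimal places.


Bayes' theorem: P(A|B) = P(B|A) × P(A) / P(B)

Step 1: Calculate P(B) using law of total probability
P(B) = P(B|A)P(A) + P(B|¬A)P(¬A)
     = 0.8000 × 0.0821 + 0.1250 × 0.9179
     = 0.06568000 + 0.11473750
     = 0.18041750

Step 2: Apply Bayes' theorem
P(A|B) = P(B|A) × P(A) / P(B)
       = 0.06568000 / 0.18041750
       = 0.3640


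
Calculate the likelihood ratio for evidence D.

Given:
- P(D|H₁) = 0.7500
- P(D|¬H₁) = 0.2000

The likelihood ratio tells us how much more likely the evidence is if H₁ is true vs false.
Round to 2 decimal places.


Likelihood Ratio (LR) = P(D|H₁) / P(D|¬H₁)

LR = 0.7500 / 0.2000
   = 3.75

The evidence is 3.75 times more likely if H₁ is true than if H₁ is false.
Because LR exceeds 1, D is evidence for H₁.


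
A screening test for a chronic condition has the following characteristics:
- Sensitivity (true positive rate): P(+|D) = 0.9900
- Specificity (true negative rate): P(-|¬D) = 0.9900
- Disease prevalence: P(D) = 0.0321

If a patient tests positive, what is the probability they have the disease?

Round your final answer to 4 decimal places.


Let D = has disease, + = positive test

Given:
- P(D) = 0.0321 (prevalence)
- P(+|D) = 0.9900 (sensitivity)
- P(-|¬D) = 0.9900 (specificity)
- P(+|¬D) = 0.0100 (false positive rate = 1 - specificity)

Step 1: Find P(+)
P(+) = P(+|D)P(D) + P(+|¬D)P(¬D)
     = 0.9900 × 0.0321 + 0.0100 × 0.9679
     = 0.03177900 + 0.00967900
     = 0.04145800

Step 2: Apply Bayes' theorem for P(D|+)
P(D|+) = P(+|D)P(D) / P(+)
       = 0.03177900 / 0.04145800
       = 0.7665


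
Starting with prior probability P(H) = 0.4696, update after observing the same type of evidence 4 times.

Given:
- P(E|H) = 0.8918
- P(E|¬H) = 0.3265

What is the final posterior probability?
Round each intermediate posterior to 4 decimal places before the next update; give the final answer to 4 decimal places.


Sequential Bayesian updating:

Initial prior: P(H) = 0.4696

Update 1:
  P(E) = 0.8918 × 0.4696 + 0.3265 × 0.5304 = 0.41878928 + 0.17317560 = 0.59196488
  P(H|E) = 0.41878928 / 0.59196488 = 0.7075

Update 2:
  P(E) = 0.8918 × 0.7075 + 0.3265 × 0.2925 = 0.63094850 + 0.09550125 = 0.72644975
  P(H|E) = 0.63094850 / 0.72644975 = 0.8685

Update 3:
  P(E) = 0.8918 × 0.8685 + 0.3265 × 0.1315 = 0.77452830 + 0.04293475 = 0.81746305
  P(H|E) = 0.77452830 / 0.81746305 = 0.9475

Update 4:
  P(E) = 0.8918 × 0.9475 + 0.3265 × 0.0525 = 0.84498050 + 0.01714125 = 0.86212175
  P(H|E) = 0.84498050 / 0.86212175 = 0.9801

Final posterior: 0.9801


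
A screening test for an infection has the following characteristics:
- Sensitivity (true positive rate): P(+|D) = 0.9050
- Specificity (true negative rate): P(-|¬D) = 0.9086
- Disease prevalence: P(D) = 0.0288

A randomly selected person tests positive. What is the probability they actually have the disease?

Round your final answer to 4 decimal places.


Let D = has disease, + = positive test

Given:
- P(D) = 0.0288 (prevalence)
- P(+|D) = 0.9050 (sensitivity)
- P(-|¬D) = 0.9086 (specificity)
- P(+|¬D) = 0.0914 (false positive rate = 1 - specificity)

Step 1: Find P(+)
P(+) = P(+|D)P(D) + P(+|¬D)P(¬D)
     = 0.9050 × 0.0288 + 0.0914 × 0.9712
     = 0.02606400 + 0.08876768
     = 0.11483168

Step 2: Apply Bayes' theorem for P(D|+)
P(D|+) = P(+|D)P(D) / P(+)
       = 0.02606400 / 0.11483168
       = 0.2270


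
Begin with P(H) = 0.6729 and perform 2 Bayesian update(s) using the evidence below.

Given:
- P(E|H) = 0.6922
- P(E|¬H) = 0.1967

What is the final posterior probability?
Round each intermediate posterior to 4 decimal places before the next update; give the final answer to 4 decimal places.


Sequential Bayesian updating:

Initial prior: P(H) = 0.6729

Update 1:
  P(E) = 0.6922 × 0.6729 + 0.1967 × 0.3271 = 0.46578138 + 0.06434057 = 0.53012195
  P(H|E) = 0.46578138 / 0.53012195 = 0.8786

Update 2:
  P(E) = 0.6922 × 0.8786 + 0.1967 × 0.1214 = 0.60816692 + 0.02387938 = 0.63204630
  P(H|E) = 0.60816692 / 0.63204630 = 0.9622

Final posterior: 0.9622
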